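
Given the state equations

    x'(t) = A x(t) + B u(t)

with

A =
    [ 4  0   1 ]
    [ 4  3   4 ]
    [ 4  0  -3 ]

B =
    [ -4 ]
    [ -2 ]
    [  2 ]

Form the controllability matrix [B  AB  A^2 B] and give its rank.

AB = [[-14], [-14], [-22]]
A^2B = [[-78], [-186], [10]]
Controllability matrix C = [B  AB  A^2B] = [[-4, -14, -78], [-2, -14, -186], [2, -22, 10]]
det(C) = (-4)·((-14)·10 - (-186)·(-22)) - (-14)·((-2)·10 - (-186)·2) + (-78)·((-2)·(-22) - (-14)·2) = (-4)·(-4232) - (-14)·352 + (-78)·72 = 16240 ≠ 0, so rank(C) = 3.
rank(C) = 3 = n, so the pair (A, B) is completely controllable.

3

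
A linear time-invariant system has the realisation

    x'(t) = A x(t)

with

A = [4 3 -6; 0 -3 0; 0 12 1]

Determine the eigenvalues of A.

-3, 1, 4

det(sI - A) = s^3 - (tr A)s^2 + (M11 + M22 + M33)s - det A, where Mii is the 2×2 principal minor of A obtained by deleting row i and column i.
tr A = 4 + (-3) + 1 = 2; M11 = (-3)·1 - 0·12 = -3 - 0 = -3; M22 = 4·1 - (-6)·0 = 4 - 0 = 4; M33 = 4·(-3) - 3·0 = -12 - 0 = -12; sum of minors = -11.
det A = 4·((-3)·1 - 0·12) - 3·(0·1 - 0·0) + (-6)·(0·12 - (-3)·0) = 4·(-3) - 3·0 + (-6)·0 = -12.
So p(s) = det(sI - A) = s^3 - 2s^2 - 11s + 12.
Rational-root test: any integer root divides 12. Testing small divisors, s = 1 works: p(1) = 1 + (-2) + (-11) + 12 = 0, so (s - 1) is a factor.
Dividing, p(s) = (s - 1)(s^2 - s - 12).
Factor s^2 - s - 12: two numbers with sum 1 and product -12 are 4 and -3, so s^2 - s - 12 = (s - 4)(s + 3).
Hence p(s) = (s - 4) (s - 1) (s + 3), with roots -3, 1, 4.
At least one eigenvalue has non-negative real part, so the system is not asymptotically stable.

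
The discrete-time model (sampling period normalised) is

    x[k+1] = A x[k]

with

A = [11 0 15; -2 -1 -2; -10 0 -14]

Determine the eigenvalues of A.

det(zI - A) = z^3 - (tr A)z^2 + (M11 + M22 + M33)z - det A, where Mii is the 2×2 principal minor of A obtained by deleting row i and column i.
tr A = 11 + (-1) + (-14) = -4; M11 = (-1)·(-14) - (-2)·0 = 14 - 0 = 14; M22 = 11·(-14) - 15·(-10) = -154 - (-150) = -4; M33 = 11·(-1) - 0·(-2) = -11 - 0 = -11; sum of minors = -1.
det A = 11·((-1)·(-14) - (-2)·0) - 0·((-2)·(-14) - (-2)·(-10)) + 15·((-2)·0 - (-1)·(-10)) = 11·14 - 0·8 + 15·(-10) = 4.
So p(z) = det(zI - A) = z^3 + 4z^2 - z - 4.
Rational-root test: any integer root divides -4. Testing small divisors, z = -1 works: p(-1) = -1 + 4 + 1 + (-4) = 0, so (z + 1) is a factor.
Dividing, p(z) = (z + 1)(z^2 + 3z - 4).
Factor z^2 + 3z - 4: two numbers with sum -3 and product -4 are 1 and -4, so z^2 + 3z - 4 = (z - 1)(z + 4).
Hence p(z) = (z - 1) (z + 1) (z + 4), with roots -4, -1, 1.

-4, -1, 1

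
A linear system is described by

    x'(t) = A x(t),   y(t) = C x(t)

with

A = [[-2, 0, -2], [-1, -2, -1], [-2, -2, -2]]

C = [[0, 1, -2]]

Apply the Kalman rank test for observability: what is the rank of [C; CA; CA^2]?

CA = [[3, 2, 3]]
CA^2 = [[-14, -10, -14]]
Observability matrix O = [C; CA; CA^2] = [[0, 1, -2], [3, 2, 3], [-14, -10, -14]]
det(O) = 0·(2·(-14) - 3·(-10)) - 1·(3·(-14) - 3·(-14)) + (-2)·(3·(-10) - 2·(-14)) = 0·2 - 1·0 + (-2)·(-2) = 4 ≠ 0, so rank(O) = 3.
rank(O) = 3 = n, so the pair (A, C) is completely observable.

3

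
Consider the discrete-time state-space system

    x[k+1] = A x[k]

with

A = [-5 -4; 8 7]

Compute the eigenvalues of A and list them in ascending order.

det(zI - A) = z^2 - (tr A)z + det A, with tr A = (-5) + 7 = 2 and det A = (-5)·7 - (-4)·8 = -35 - (-32) = -3.
So p(z) = det(zI - A) = z^2 - 2z - 3.
Factor z^2 - 2z - 3: two numbers with sum 2 and product -3 are 3 and -1, so z^2 - 2z - 3 = (z - 3)(z + 1).
Hence p(z) = (z - 3) (z + 1), with roots -1, 3.

-1, 3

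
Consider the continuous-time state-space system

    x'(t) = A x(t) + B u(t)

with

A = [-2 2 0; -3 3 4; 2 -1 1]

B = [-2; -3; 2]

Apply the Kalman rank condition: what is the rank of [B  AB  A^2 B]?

3

AB = [[-2], [5], [1]]
A^2B = [[14], [25], [-8]]
Controllability matrix C = [B  AB  A^2B] = [[-2, -2, 14], [-3, 5, 25], [2, 1, -8]]
det(C) = (-2)·(5·(-8) - 25·1) - (-2)·((-3)·(-8) - 25·2) + 14·((-3)·1 - 5·2) = (-2)·(-65) - (-2)·(-26) + 14·(-13) = -104 ≠ 0, so rank(C) = 3.
rank(C) = 3 = n, so the pair (A, B) is completely controllable.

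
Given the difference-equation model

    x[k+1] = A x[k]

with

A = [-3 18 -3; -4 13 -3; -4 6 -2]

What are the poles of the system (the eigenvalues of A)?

1, 3, 4

det(zI - A) = z^3 - (tr A)z^2 + (M11 + M22 + M33)z - det A, where Mii is the 2×2 principal minor of A obtained by deleting row i and column i.
tr A = (-3) + 13 + (-2) = 8; M11 = 13·(-2) - (-3)·6 = -26 - (-18) = -8; M22 = (-3)·(-2) - (-3)·(-4) = 6 - 12 = -6; M33 = (-3)·13 - 18·(-4) = -39 - (-72) = 33; sum of minors = 19.
det A = (-3)·(13·(-2) - (-3)·6) - 18·((-4)·(-2) - (-3)·(-4)) + (-3)·((-4)·6 - 13·(-4)) = (-3)·(-8) - 18·(-4) + (-3)·28 = 12.
So p(z) = det(zI - A) = z^3 - 8z^2 + 19z - 12.
Rational-root test: any integer root divides -12. Testing small divisors, z = 1 works: p(1) = 1 + (-8) + 19 + (-12) = 0, so (z - 1) is a factor.
Dividing, p(z) = (z - 1)(z^2 - 7z + 12).
Factor z^2 - 7z + 12: two numbers with sum 7 and product 12 are 4 and 3, so z^2 - 7z + 12 = (z - 4)(z - 3).
Hence p(z) = (z - 4) (z - 3) (z - 1), with roots 1, 3, 4.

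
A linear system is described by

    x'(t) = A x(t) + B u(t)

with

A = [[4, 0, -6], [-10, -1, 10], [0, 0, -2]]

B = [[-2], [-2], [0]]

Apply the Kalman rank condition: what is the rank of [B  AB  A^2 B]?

AB = [[-8], [22], [0]]
A^2B = [[-32], [58], [0]]
Controllability matrix C = [B  AB  A^2B] = [[-2, -8, -32], [-2, 22, 58], [0, 0, 0]]
Row 3 of C is identically zero, so rank(C) ≤ 2.
The 2×2 minor from rows 1, 2, columns 1, 2 is (-2)·22 - (-8)·(-2) = -44 - 16 = -60 ≠ 0, so rank(C) = 2.
rank(C) = 2 < n = 3, so the pair (A, B) is not completely controllable.

2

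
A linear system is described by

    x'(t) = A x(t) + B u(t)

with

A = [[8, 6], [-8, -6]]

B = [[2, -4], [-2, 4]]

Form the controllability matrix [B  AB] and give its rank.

1

AB = [[4, -8], [-4, 8]]
Controllability matrix C = [B  AB] = [[2, -4, 4, -8], [-2, 4, -4, 8]]
Every column of C is a scalar multiple of column 1 = [2, -2] (multipliers 1, -2, 2, -4), so the columns span a one-dimensional space.
C ≠ 0, hence rank(C) = 1.
rank(C) = 1 < n = 2, so the pair (A, B) is not completely controllable.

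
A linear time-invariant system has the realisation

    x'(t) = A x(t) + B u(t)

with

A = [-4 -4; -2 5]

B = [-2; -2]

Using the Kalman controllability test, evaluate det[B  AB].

AB = [[16], [-6]]
Controllability matrix C = [B  AB] = [[-2, 16], [-2, -6]]
det(C) = (-2)·(-6) - 16·(-2) = 12 - (-32) = 44
Since det(C) ≠ 0, rank(C) = 2 and the system is completely controllable.

44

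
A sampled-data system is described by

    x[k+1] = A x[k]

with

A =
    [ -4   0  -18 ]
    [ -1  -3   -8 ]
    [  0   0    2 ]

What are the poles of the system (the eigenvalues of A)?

det(zI - A) = z^3 - (tr A)z^2 + (M11 + M22 + M33)z - det A, where Mii is the 2×2 principal minor of A obtained by deleting row i and column i.
tr A = (-4) + (-3) + 2 = -5; M11 = (-3)·2 - (-8)·0 = -6 - 0 = -6; M22 = (-4)·2 - (-18)·0 = -8 - 0 = -8; M33 = (-4)·(-3) - 0·(-1) = 12 - 0 = 12; sum of minors = -2.
det A = (-4)·((-3)·2 - (-8)·0) - 0·((-1)·2 - (-8)·0) + (-18)·((-1)·0 - (-3)·0) = (-4)·(-6) - 0·(-2) + (-18)·0 = 24.
So p(z) = det(zI - A) = z^3 + 5z^2 - 2z - 24.
Rational-root test: any integer root divides -24. Testing small divisors, z = 2 works: p(2) = 8 + 20 + (-4) + (-24) = 0, so (z - 2) is a factor.
Dividing, p(z) = (z - 2)(z^2 + 7z + 12).
Factor z^2 + 7z + 12: two numbers with sum -7 and product 12 are -3 and -4, so z^2 + 7z + 12 = (z + 3)(z + 4).
Hence p(z) = (z - 2) (z + 3) (z + 4), with roots -4, -3, 2.

-4, -3, 2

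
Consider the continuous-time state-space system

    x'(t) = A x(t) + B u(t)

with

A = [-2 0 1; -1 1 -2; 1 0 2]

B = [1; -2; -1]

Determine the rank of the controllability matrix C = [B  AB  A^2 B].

3

AB = [[-3], [-1], [-1]]
A^2B = [[5], [4], [-5]]
Controllability matrix C = [B  AB  A^2B] = [[1, -3, 5], [-2, -1, 4], [-1, -1, -5]]
det(C) = 1·((-1)·(-5) - 4·(-1)) - (-3)·((-2)·(-5) - 4·(-1)) + 5·((-2)·(-1) - (-1)·(-1)) = 1·9 - (-3)·14 + 5·1 = 56 ≠ 0, so rank(C) = 3.
rank(C) = 3 = n, so the pair (A, B) is completely controllable.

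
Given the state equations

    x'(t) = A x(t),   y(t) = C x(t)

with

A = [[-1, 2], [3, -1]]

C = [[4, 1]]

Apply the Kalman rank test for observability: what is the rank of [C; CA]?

CA = [[-1, 7]]
Observability matrix O = [C; CA] = [[4, 1], [-1, 7]]
det(O) = 4·7 - 1·(-1) = 28 - (-1) = 29 ≠ 0, so rank(O) = 2.
rank(O) = 2 = n, so the pair (A, C) is completely observable.

2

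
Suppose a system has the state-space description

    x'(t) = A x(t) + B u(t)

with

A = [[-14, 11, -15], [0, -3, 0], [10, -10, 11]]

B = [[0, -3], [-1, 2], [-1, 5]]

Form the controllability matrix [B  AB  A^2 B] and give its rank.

2

AB = [[4, -11], [3, -6], [-1, 5]]
A^2B = [[-8, 13], [-9, 18], [-1, 5]]
Controllability matrix C = [B  AB  A^2B] = [[0, -3, 4, -11, -8, 13], [-1, 2, 3, -6, -9, 18], [-1, 5, -1, 5, -1, 5]]
The rows r1, r2, r3 of C are linearly dependent: r1 - r2 + r3 = 0 (check each entry), so rank(C) ≤ 2.
The 2×2 minor from rows 1, 2, columns 1, 2 is 0·2 - (-3)·(-1) = 0 - 3 = -3 ≠ 0, so rank(C) = 2.
rank(C) = 2 < n = 3, so the pair (A, B) is not completely controllable.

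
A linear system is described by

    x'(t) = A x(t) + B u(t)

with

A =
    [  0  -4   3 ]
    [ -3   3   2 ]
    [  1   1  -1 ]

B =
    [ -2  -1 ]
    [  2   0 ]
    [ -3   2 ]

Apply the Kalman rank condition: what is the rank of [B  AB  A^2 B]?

AB = [[-17, 6], [6, 7], [3, -3]]
A^2B = [[-15, -37], [75, -3], [-14, 16]]
Controllability matrix C = [B  AB  A^2B] = [[-2, -1, -17, 6, -15, -37], [2, 0, 6, 7, 75, -3], [-3, 2, 3, -3, -14, 16]]
Take the 3×3 submatrix of C formed by columns 1, 2, 3: [[-2, -1, -17], [2, 0, 6], [-3, 2, 3]]. Its determinant is (-2)·(0·3 - 6·2) - (-1)·(2·3 - 6·(-3)) + (-17)·(2·2 - 0·(-3)) = (-2)·(-12) - (-1)·24 + (-17)·4 = -20 ≠ 0.
So rank(C) ≥ 3; since C has 3 rows, rank(C) = 3.
rank(C) = 3 = n, so the pair (A, B) is completely controllable.

3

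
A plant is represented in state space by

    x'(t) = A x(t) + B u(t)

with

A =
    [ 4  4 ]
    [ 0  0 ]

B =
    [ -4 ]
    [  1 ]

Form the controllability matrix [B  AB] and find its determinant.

12

AB = [[-12], [0]]
Controllability matrix C = [B  AB] = [[-4, -12], [1, 0]]
det(C) = (-4)·0 - (-12)·1 = 0 - (-12) = 12
Since det(C) ≠ 0, rank(C) = 2 and the system is completely controllable.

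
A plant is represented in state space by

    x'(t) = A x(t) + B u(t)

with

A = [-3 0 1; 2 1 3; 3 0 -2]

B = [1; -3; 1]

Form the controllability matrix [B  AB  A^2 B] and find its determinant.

-6

AB = [[-2], [2], [1]]
A^2B = [[7], [1], [-8]]
Controllability matrix C = [B  AB  A^2B] = [[1, -2, 7], [-3, 2, 1], [1, 1, -8]]
Expanding along the first row, det(C) = 1·(2·(-8) - 1·1) - (-2)·((-3)·(-8) - 1·1) + 7·((-3)·1 - 2·1) = 1·(-17) - (-2)·23 + 7·(-5) = -6
Since det(C) ≠ 0, rank(C) = 3 and the system is completely controllable.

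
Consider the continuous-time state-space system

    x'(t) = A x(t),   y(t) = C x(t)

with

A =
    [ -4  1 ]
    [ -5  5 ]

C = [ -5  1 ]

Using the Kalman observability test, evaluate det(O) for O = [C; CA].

CA = [[15, 0]]
Observability matrix O = [C; CA] = [[-5, 1], [15, 0]]
det(O) = (-5)·0 - 1·15 = 0 - 15 = -15
Since det(O) ≠ 0, rank(O) = 2 and the system is completely observable.

-15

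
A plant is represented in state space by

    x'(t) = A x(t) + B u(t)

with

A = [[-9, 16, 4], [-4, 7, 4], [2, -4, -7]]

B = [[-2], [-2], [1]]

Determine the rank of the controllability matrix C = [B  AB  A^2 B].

2

AB = [[-10], [-2], [-3]]
A^2B = [[46], [14], [9]]
Controllability matrix C = [B  AB  A^2B] = [[-2, -10, 46], [-2, -2, 14], [1, -3, 9]]
The rows r1, r2, r3 of C are linearly dependent: -r1 + 2·r2 + 2·r3 = 0 (check each entry), so rank(C) ≤ 2.
The 2×2 minor from rows 1, 2, columns 1, 2 is (-2)·(-2) - (-10)·(-2) = 4 - 20 = -16 ≠ 0, so rank(C) = 2.
rank(C) = 2 < n = 3, so the pair (A, B) is not completely controllable.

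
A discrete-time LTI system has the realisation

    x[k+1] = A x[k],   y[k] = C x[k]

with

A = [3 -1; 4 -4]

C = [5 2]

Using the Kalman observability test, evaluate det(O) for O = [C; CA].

CA = [[23, -13]]
Observability matrix O = [C; CA] = [[5, 2], [23, -13]]
det(O) = 5·(-13) - 2·23 = -65 - 46 = -111
Since det(O) ≠ 0, rank(O) = 2 and the system is completely observable.

-111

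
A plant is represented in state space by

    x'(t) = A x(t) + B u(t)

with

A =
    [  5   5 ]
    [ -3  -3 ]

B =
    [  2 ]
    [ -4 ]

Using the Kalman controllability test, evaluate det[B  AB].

-28

AB = [[-10], [6]]
Controllability matrix C = [B  AB] = [[2, -10], [-4, 6]]
det(C) = 2·6 - (-10)·(-4) = 12 - 40 = -28
Since det(C) ≠ 0, rank(C) = 2 and the system is completely controllable.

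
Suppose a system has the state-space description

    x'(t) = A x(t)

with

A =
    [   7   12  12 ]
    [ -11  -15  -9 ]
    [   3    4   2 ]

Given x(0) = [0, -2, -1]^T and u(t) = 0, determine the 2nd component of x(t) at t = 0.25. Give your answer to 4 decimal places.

det(sI - A) = s^3 - (tr A)s^2 + (M11 + M22 + M33)s - det A, where Mii is the 2×2 principal minor of A obtained by deleting row i and column i.
tr A = 7 + (-15) + 2 = -6; M11 = (-15)·2 - (-9)·4 = -30 - (-36) = 6; M22 = 7·2 - 12·3 = 14 - 36 = -22; M33 = 7·(-15) - 12·(-11) = -105 - (-132) = 27; sum of minors = 11.
det A = 7·((-15)·2 - (-9)·4) - 12·((-11)·2 - (-9)·3) + 12·((-11)·4 - (-15)·3) = 7·6 - 12·5 + 12·1 = -6.
So p(s) = det(sI - A) = s^3 + 6s^2 + 11s + 6.
Rational-root test: any integer root divides 6. Testing small divisors, s = -1 works: p(-1) = -1 + 6 + (-11) + 6 = 0, so (s + 1) is a factor.
Dividing, p(s) = (s + 1)(s^2 + 5s + 6).
Factor s^2 + 5s + 6: two numbers with sum -5 and product 6 are -2 and -3, so s^2 + 5s + 6 = (s + 2)(s + 3).
Hence p(s) = (s + 1) (s + 2) (s + 3), with roots -3, -2, -1.
The eigenvalues -3, -2, -1 are distinct and real, so A is diagonalisable and x(t) = e^{At} x(0) = V diag(e^{λ_i t}) V^{-1} x(0), where the columns of V are the eigenvectors.
λ = -3: A - (-3)I = [[10, 12, 12], [-11, -12, -9], [3, 4, 5]]. v must be orthogonal to every row; (row 1) × (row 2) = [36, -42, 12], so take v_1 = [-6, 7, -2]^T.
λ = -2: A - (-2)I = [[9, 12, 12], [-11, -13, -9], [3, 4, 4]]. v must be orthogonal to every row; (row 1) × (row 2) = [48, -51, 15], so take v_2 = [16, -17, 5]^T.
λ = -1: A - (-1)I = [[8, 12, 12], [-11, -14, -9], [3, 4, 3]]. v must be orthogonal to every row; (row 1) × (row 2) = [60, -60, 20], so take v_3 = [3, -3, 1]^T.
V = [v_1 v_2 v_3] = [[-6, 16, 3], [7, -17, -3], [-2, 5, 1]] has det V = -1, so V^{-1} = adj(V)/det V = [[2, 1, -3], [1, 0, -3], [-1, 2, 10]].
Modal coordinates z(0) = V^{-1} x(0): 2·0 + 1·(-2) + (-3)·(-1) = 1; 1·0 + 0·(-2) + (-3)·(-1) = 3; (-1)·0 + 2·(-2) + 10·(-1) = -14; so z(0) = [1, 3, -14]^T.
x_2(t) = Σ_i (v_i)_2 · z_i(0) · e^{λ_i t} (row 2 of V times the modal terms).
x_2(0.25) = 7·1·e^{-3·0.25} + (-17)·3·e^{-2·0.25} + (-3)·(-14)·e^{-1·0.25} = 7·0.472367 + (-51)·0.606531 + 42·0.778801 = 5.0831.

5.0831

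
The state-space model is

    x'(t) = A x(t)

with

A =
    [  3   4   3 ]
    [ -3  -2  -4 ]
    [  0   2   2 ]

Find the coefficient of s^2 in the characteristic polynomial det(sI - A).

-3

Expand det(sI - A) for the 3×3 matrix.
p(s) = s^3 - 3s^2 + 16s - 18.
(Check: constant term = det(-A) = (-1)^3 det A = -18; coefficient of s^2 = -tr A = -3.)
The coefficient of s^2 is -3.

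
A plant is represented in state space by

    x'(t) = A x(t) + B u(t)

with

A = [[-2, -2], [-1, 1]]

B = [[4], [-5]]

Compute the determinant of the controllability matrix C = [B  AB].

AB = [[2], [-9]]
Controllability matrix C = [B  AB] = [[4, 2], [-5, -9]]
det(C) = 4·(-9) - 2·(-5) = -36 - (-10) = -26
Since det(C) ≠ 0, rank(C) = 2 and the system is completely controllable.

-26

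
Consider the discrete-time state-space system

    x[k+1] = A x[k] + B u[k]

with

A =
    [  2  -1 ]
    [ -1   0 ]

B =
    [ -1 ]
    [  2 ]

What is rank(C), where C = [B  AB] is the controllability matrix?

AB = [[-4], [1]]
Controllability matrix C = [B  AB] = [[-1, -4], [2, 1]]
det(C) = (-1)·1 - (-4)·2 = -1 - (-8) = 7 ≠ 0, so rank(C) = 2.
rank(C) = 2 = n, so the pair (A, B) is completely controllable.

2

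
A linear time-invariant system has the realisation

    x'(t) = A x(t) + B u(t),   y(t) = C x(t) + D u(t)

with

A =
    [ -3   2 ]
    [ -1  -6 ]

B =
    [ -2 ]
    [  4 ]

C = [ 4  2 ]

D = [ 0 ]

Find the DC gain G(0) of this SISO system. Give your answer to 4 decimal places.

0.6000

G(0) = C(-A)^{-1}B + D = -C A^{-1} B + D.
det A = 20, so A^{-1} = (1/20)·adj(A) = [[-3/10, -1/10], [1/20, -3/20]]
A^{-1} B = [1/5, -7/10]^T
C A^{-1} B = -3/5
G(0) = D - C A^{-1} B = 0 - (-3/5) = 3/5 ≈ 0.6000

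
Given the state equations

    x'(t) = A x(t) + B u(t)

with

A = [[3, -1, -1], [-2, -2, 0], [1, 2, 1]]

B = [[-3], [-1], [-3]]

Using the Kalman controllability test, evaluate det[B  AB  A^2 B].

-513

AB = [[-5], [8], [-8]]
A^2B = [[-15], [-6], [3]]
Controllability matrix C = [B  AB  A^2B] = [[-3, -5, -15], [-1, 8, -6], [-3, -8, 3]]
Expanding along the first row, det(C) = (-3)·(8·3 - (-6)·(-8)) - (-5)·((-1)·3 - (-6)·(-3)) + (-15)·((-1)·(-8) - 8·(-3)) = (-3)·(-24) - (-5)·(-21) + (-15)·32 = -513
Since det(C) ≠ 0, rank(C) = 3 and the system is completely controllable.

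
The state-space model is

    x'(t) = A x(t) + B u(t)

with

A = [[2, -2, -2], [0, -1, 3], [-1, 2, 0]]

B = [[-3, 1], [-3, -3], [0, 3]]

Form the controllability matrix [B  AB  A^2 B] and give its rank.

3

AB = [[0, 2], [3, 12], [-3, -7]]
A^2B = [[0, -6], [-12, -33], [6, 22]]
Controllability matrix C = [B  AB  A^2B] = [[-3, 1, 0, 2, 0, -6], [-3, -3, 3, 12, -12, -33], [0, 3, -3, -7, 6, 22]]
Take the 3×3 submatrix of C formed by columns 1, 2, 3: [[-3, 1, 0], [-3, -3, 3], [0, 3, -3]]. Its determinant is (-3)·((-3)·(-3) - 3·3) - 1·((-3)·(-3) - 3·0) + 0·((-3)·3 - (-3)·0) = (-3)·0 - 1·9 + 0·(-9) = -9 ≠ 0.
So rank(C) ≥ 3; since C has 3 rows, rank(C) = 3.
rank(C) = 3 = n, so the pair (A, B) is completely controllable.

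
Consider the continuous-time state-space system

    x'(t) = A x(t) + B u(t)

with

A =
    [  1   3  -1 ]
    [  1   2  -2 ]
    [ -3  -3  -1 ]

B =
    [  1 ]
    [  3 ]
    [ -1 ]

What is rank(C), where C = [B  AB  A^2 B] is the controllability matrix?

2

AB = [[11], [9], [-11]]
A^2B = [[49], [51], [-49]]
Controllability matrix C = [B  AB  A^2B] = [[1, 11, 49], [3, 9, 51], [-1, -11, -49]]
The rows r1, r2, r3 of C are linearly dependent: r1 + r3 = 0 (check each entry), so rank(C) ≤ 2.
The 2×2 minor from rows 1, 2, columns 1, 2 is 1·9 - 11·3 = 9 - 33 = -24 ≠ 0, so rank(C) = 2.
rank(C) = 2 < n = 3, so the pair (A, B) is not completely controllable.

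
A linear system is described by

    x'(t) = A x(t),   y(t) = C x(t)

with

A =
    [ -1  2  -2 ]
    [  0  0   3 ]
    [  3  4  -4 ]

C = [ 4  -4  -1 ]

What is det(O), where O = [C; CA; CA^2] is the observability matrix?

-9406

CA = [[-7, 4, -16]]
CA^2 = [[-41, -78, 90]]
Observability matrix O = [C; CA; CA^2] = [[4, -4, -1], [-7, 4, -16], [-41, -78, 90]]
Expanding along the first row, det(O) = 4·(4·90 - (-16)·(-78)) - (-4)·((-7)·90 - (-16)·(-41)) + (-1)·((-7)·(-78) - 4·(-41)) = 4·(-888) - (-4)·(-1286) + (-1)·710 = -9406
Since det(O) ≠ 0, rank(O) = 3 and the system is completely observable.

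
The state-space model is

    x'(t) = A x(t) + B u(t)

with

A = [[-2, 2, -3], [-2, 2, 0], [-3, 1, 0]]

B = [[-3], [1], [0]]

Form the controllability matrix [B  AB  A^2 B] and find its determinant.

AB = [[8], [8], [10]]
A^2B = [[-30], [0], [-16]]
Controllability matrix C = [B  AB  A^2B] = [[-3, 8, -30], [1, 8, 0], [0, 10, -16]]
Expanding along the first row, det(C) = (-3)·(8·(-16) - 0·10) - 8·(1·(-16) - 0·0) + (-30)·(1·10 - 8·0) = (-3)·(-128) - 8·(-16) + (-30)·10 = 212
Since det(C) ≠ 0, rank(C) = 3 and the system is completely controllable.

212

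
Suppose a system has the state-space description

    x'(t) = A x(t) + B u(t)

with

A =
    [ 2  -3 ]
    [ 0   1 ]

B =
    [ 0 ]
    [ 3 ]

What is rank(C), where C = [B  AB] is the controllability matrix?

AB = [[-9], [3]]
Controllability matrix C = [B  AB] = [[0, -9], [3, 3]]
det(C) = 0·3 - (-9)·3 = 0 - (-27) = 27 ≠ 0, so rank(C) = 2.
rank(C) = 2 = n, so the pair (A, B) is completely controllable.

2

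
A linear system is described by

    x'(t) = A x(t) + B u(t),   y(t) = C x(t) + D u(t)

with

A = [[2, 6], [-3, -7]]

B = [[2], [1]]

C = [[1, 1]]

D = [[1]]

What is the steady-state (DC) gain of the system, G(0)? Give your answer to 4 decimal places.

4.0000

G(0) = C(-A)^{-1}B + D = -C A^{-1} B + D.
det A = 4, so A^{-1} = (1/4)·adj(A) = [[-7/4, -3/2], [3/4, 1/2]]
A^{-1} B = [-5, 2]^T
C A^{-1} B = -3
G(0) = D - C A^{-1} B = 1 - (-3) = 4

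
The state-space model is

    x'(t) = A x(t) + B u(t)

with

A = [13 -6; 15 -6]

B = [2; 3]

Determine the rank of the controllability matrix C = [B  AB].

1

AB = [[8], [12]]
Controllability matrix C = [B  AB] = [[2, 8], [3, 12]]
Every column of C is a scalar multiple of column 1 = [2, 3] (multipliers 1, 4), so the columns span a one-dimensional space.
C ≠ 0, hence rank(C) = 1.
rank(C) = 1 < n = 2, so the pair (A, B) is not completely controllable.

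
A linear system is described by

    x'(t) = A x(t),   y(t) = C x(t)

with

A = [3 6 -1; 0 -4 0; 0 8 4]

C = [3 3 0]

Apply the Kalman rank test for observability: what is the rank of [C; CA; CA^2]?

CA = [[9, 6, -3]]
CA^2 = [[27, 6, -21]]
Observability matrix O = [C; CA; CA^2] = [[3, 3, 0], [9, 6, -3], [27, 6, -21]]
The columns c1, c2, c3 of O are linearly dependent: c1 - c2 + c3 = 0 (check each entry), so rank(O) ≤ 2.
The 2×2 minor from rows 1, 2, columns 1, 2 is 3·6 - 3·9 = 18 - 27 = -9 ≠ 0, so rank(O) = 2.
rank(O) = 2 < n = 3, so the pair (A, C) is not completely observable.

2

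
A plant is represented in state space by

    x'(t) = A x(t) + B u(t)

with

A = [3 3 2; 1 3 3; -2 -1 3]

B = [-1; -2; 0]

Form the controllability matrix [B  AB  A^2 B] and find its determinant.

AB = [[-9], [-7], [4]]
A^2B = [[-40], [-18], [37]]
Controllability matrix C = [B  AB  A^2B] = [[-1, -9, -40], [-2, -7, -18], [0, 4, 37]]
Expanding along the first row, det(C) = (-1)·((-7)·37 - (-18)·4) - (-9)·((-2)·37 - (-18)·0) + (-40)·((-2)·4 - (-7)·0) = (-1)·(-187) - (-9)·(-74) + (-40)·(-8) = -159
Since det(C) ≠ 0, rank(C) = 3 and the system is completely controllable.

-159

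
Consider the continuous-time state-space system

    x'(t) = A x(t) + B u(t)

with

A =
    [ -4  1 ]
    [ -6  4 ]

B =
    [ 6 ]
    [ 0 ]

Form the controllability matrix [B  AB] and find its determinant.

-216

AB = [[-24], [-36]]
Controllability matrix C = [B  AB] = [[6, -24], [0, -36]]
det(C) = 6·(-36) - (-24)·0 = -216 - 0 = -216
Since det(C) ≠ 0, rank(C) = 2 and the system is completely controllable.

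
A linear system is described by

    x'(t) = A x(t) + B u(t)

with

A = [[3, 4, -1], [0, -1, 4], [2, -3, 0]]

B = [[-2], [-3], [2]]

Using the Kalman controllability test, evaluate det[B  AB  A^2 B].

6493

AB = [[-20], [11], [5]]
A^2B = [[-21], [9], [-73]]
Controllability matrix C = [B  AB  A^2B] = [[-2, -20, -21], [-3, 11, 9], [2, 5, -73]]
Expanding along the first row, det(C) = (-2)·(11·(-73) - 9·5) - (-20)·((-3)·(-73) - 9·2) + (-21)·((-3)·5 - 11·2) = (-2)·(-848) - (-20)·201 + (-21)·(-37) = 6493
Since det(C) ≠ 0, rank(C) = 3 and the system is completely controllable.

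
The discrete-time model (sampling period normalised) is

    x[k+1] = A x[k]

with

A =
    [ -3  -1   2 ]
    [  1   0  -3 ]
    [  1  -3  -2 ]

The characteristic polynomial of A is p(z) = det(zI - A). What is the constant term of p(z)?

Expand det(zI - A) for the 3×3 matrix.
p(z) = z^3 + 5z^2 - 4z - 22.
(Check: constant term = det(-A) = (-1)^3 det A = -22; coefficient of z^2 = -tr A = 5.)
The constant term is -22.

-22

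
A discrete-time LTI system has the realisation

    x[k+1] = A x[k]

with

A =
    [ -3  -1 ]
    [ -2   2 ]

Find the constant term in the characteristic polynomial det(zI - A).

-8

For a 2×2 matrix, det(zI - A) = z^2 - (tr A)z + det A.
tr A = -1, det A = -8.
So p(z) = z^2 + z - 8.
The constant term is -8.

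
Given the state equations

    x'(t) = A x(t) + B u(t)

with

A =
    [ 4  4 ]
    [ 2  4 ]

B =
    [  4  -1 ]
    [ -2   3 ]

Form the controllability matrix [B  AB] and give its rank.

2

AB = [[8, 8], [0, 10]]
Controllability matrix C = [B  AB] = [[4, -1, 8, 8], [-2, 3, 0, 10]]
Take the 2×2 submatrix of C formed by columns 1, 2: [[4, -1], [-2, 3]]. Its determinant is 4·3 - (-1)·(-2) = 12 - 2 = 10 ≠ 0.
So rank(C) ≥ 2; since C has 2 rows, rank(C) = 2.
rank(C) = 2 = n, so the pair (A, B) is completely controllable.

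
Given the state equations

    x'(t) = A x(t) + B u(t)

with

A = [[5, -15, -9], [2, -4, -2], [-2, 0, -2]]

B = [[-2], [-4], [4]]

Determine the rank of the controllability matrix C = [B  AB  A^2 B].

AB = [[14], [4], [-4]]
A^2B = [[46], [20], [-20]]
Controllability matrix C = [B  AB  A^2B] = [[-2, 14, 46], [-4, 4, 20], [4, -4, -20]]
The rows r1, r2, r3 of C are linearly dependent: r2 + r3 = 0 (check each entry), so rank(C) ≤ 2.
The 2×2 minor from rows 1, 2, columns 1, 2 is (-2)·4 - 14·(-4) = -8 - (-56) = 48 ≠ 0, so rank(C) = 2.
rank(C) = 2 < n = 3, so the pair (A, B) is not completely controllable.

2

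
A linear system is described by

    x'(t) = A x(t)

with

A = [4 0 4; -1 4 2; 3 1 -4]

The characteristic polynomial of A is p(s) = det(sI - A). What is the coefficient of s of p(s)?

Expand det(sI - A) for the 3×3 matrix.
p(s) = s^3 - 4s^2 - 30s + 124.
(Check: constant term = det(-A) = (-1)^3 det A = 124; coefficient of s^2 = -tr A = -4.)
The coefficient of s is -30.

-30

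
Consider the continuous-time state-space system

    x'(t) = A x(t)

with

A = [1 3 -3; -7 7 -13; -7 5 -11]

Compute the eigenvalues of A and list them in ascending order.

det(sI - A) = s^3 - (tr A)s^2 + (M11 + M22 + M33)s - det A, where Mii is the 2×2 principal minor of A obtained by deleting row i and column i.
tr A = 1 + 7 + (-11) = -3; M11 = 7·(-11) - (-13)·5 = -77 - (-65) = -12; M22 = 1·(-11) - (-3)·(-7) = -11 - 21 = -32; M33 = 1·7 - 3·(-7) = 7 - (-21) = 28; sum of minors = -16.
det A = 1·(7·(-11) - (-13)·5) - 3·((-7)·(-11) - (-13)·(-7)) + (-3)·((-7)·5 - 7·(-7)) = 1·(-12) - 3·(-14) + (-3)·14 = -12.
So p(s) = det(sI - A) = s^3 + 3s^2 - 16s + 12.
Rational-root test: any integer root divides 12. Testing small divisors, s = 1 works: p(1) = 1 + 3 + (-16) + 12 = 0, so (s - 1) is a factor.
Dividing, p(s) = (s - 1)(s^2 + 4s - 12).
Factor s^2 + 4s - 12: two numbers with sum -4 and product -12 are 2 and -6, so s^2 + 4s - 12 = (s - 2)(s + 6).
Hence p(s) = (s - 2) (s - 1) (s + 6), with roots -6, 1, 2.
At least one eigenvalue has non-negative real part, so the system is not asymptotically stable.

-6, 1, 2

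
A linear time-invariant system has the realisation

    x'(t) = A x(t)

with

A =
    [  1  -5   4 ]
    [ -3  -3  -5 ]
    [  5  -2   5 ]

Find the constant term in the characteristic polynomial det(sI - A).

Expand det(sI - A) for the 3×3 matrix.
p(s) = s^3 - 3s^2 - 58s - 109.
(Check: constant term = det(-A) = (-1)^3 det A = -109; coefficient of s^2 = -tr A = -3.)
The constant term is -109.

-109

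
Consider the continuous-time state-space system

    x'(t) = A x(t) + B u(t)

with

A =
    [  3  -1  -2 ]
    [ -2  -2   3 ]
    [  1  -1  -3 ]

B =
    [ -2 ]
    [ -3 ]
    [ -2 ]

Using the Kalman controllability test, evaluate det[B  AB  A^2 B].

AB = [[1], [4], [7]]
A^2B = [[-15], [11], [-24]]
Controllability matrix C = [B  AB  A^2B] = [[-2, 1, -15], [-3, 4, 11], [-2, 7, -24]]
Expanding along the first row, det(C) = (-2)·(4·(-24) - 11·7) - 1·((-3)·(-24) - 11·(-2)) + (-15)·((-3)·7 - 4·(-2)) = (-2)·(-173) - 1·94 + (-15)·(-13) = 447
Since det(C) ≠ 0, rank(C) = 3 and the system is completely controllable.

447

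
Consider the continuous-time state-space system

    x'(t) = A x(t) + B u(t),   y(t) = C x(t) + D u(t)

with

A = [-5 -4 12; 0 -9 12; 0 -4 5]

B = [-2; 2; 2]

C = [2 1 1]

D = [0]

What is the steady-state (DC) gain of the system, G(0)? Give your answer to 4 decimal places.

G(0) = C(-A)^{-1}B + D = -C A^{-1} B + D.
det A = -15, so A^{-1} = (1/-15)·adj(A) = [[-1/5, 28/15, -4], [0, 5/3, -4], [0, 4/3, -3]]
A^{-1} B = [-58/15, -14/3, -10/3]^T
C A^{-1} B = -236/15
G(0) = D - C A^{-1} B = 0 - (-236/15) = 236/15 ≈ 15.7333

15.7333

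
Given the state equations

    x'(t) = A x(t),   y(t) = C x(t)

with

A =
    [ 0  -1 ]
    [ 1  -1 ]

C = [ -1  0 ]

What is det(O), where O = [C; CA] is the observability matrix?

CA = [[0, 1]]
Observability matrix O = [C; CA] = [[-1, 0], [0, 1]]
det(O) = (-1)·1 - 0·0 = -1 - 0 = -1
Since det(O) ≠ 0, rank(O) = 2 and the system is completely observable.

-1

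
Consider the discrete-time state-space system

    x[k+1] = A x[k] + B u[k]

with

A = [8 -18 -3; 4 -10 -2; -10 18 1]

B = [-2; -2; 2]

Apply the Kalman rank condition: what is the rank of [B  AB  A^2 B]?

AB = [[14], [8], [-14]]
A^2B = [[10], [4], [-10]]
Controllability matrix C = [B  AB  A^2B] = [[-2, 14, 10], [-2, 8, 4], [2, -14, -10]]
The rows r1, r2, r3 of C are linearly dependent: r1 + r3 = 0 (check each entry), so rank(C) ≤ 2.
The 2×2 minor from rows 1, 2, columns 1, 2 is (-2)·8 - 14·(-2) = -16 - (-28) = 12 ≠ 0, so rank(C) = 2.
rank(C) = 2 < n = 3, so the pair (A, B) is not completely controllable.

2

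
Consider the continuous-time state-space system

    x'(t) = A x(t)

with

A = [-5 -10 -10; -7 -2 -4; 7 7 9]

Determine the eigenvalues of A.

-5, 2, 5

det(sI - A) = s^3 - (tr A)s^2 + (M11 + M22 + M33)s - det A, where Mii is the 2×2 principal minor of A obtained by deleting row i and column i.
tr A = (-5) + (-2) + 9 = 2; M11 = (-2)·9 - (-4)·7 = -18 - (-28) = 10; M22 = (-5)·9 - (-10)·7 = -45 - (-70) = 25; M33 = (-5)·(-2) - (-10)·(-7) = 10 - 70 = -60; sum of minors = -25.
det A = (-5)·((-2)·9 - (-4)·7) - (-10)·((-7)·9 - (-4)·7) + (-10)·((-7)·7 - (-2)·7) = (-5)·10 - (-10)·(-35) + (-10)·(-35) = -50.
So p(s) = det(sI - A) = s^3 - 2s^2 - 25s + 50.
Rational-root test: any integer root divides 50. Testing small divisors, s = 2 works: p(2) = 8 + (-8) + (-50) + 50 = 0, so (s - 2) is a factor.
Dividing, p(s) = (s - 2)(s^2 - 25).
Factor s^2 - 25: two numbers with sum 0 and product -25 are 5 and -5, so s^2 - 25 = (s - 5)(s + 5).
Hence p(s) = (s - 5) (s - 2) (s + 5), with roots -5, 2, 5.
At least one eigenvalue has non-negative real part, so the system is not asymptotically stable.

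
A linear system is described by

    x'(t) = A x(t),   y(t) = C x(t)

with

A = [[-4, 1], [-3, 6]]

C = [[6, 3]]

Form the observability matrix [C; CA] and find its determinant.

CA = [[-33, 24]]
Observability matrix O = [C; CA] = [[6, 3], [-33, 24]]
det(O) = 6·24 - 3·(-33) = 144 - (-99) = 243
Since det(O) ≠ 0, rank(O) = 2 and the system is completely observable.

243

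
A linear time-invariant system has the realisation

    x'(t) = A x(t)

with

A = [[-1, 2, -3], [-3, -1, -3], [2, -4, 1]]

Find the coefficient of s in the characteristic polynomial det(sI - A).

Expand det(sI - A) for the 3×3 matrix.
p(s) = s^3 + s^2 - s + 35.
(Check: constant term = det(-A) = (-1)^3 det A = 35; coefficient of s^2 = -tr A = 1.)
The coefficient of s is -1.

-1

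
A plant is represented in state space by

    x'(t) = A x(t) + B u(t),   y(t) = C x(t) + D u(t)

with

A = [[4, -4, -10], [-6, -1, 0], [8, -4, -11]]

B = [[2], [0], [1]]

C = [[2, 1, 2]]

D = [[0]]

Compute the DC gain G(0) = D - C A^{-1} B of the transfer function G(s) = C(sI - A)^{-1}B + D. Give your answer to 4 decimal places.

2.0000

G(0) = C(-A)^{-1}B + D = -C A^{-1} B + D.
det A = -12, so A^{-1} = (1/-12)·adj(A) = [[-11/12, 1/3, 5/6], [11/2, -3, -5], [-8/3, 4/3, 7/3]]
A^{-1} B = [-1, 6, -3]^T
C A^{-1} B = -2
G(0) = D - C A^{-1} B = 0 - (-2) = 2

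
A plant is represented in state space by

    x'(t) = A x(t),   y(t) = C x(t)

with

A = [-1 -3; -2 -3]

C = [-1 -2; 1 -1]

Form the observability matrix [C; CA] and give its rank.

2

CA = [[5, 9], [1, 0]]
Observability matrix O = [C; CA] = [[-1, -2], [1, -1], [5, 9], [1, 0]]
Take the 2×2 submatrix of O formed by rows 1, 2: [[-1, -2], [1, -1]]. Its determinant is (-1)·(-1) - (-2)·1 = 1 - (-2) = 3 ≠ 0.
So rank(O) ≥ 2; since O has 2 columns, rank(O) = 2.
rank(O) = 2 = n, so the pair (A, C) is completely observable.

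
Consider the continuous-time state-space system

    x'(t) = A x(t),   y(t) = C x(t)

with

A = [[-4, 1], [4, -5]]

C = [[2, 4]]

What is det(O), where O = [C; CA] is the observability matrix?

CA = [[8, -18]]
Observability matrix O = [C; CA] = [[2, 4], [8, -18]]
det(O) = 2·(-18) - 4·8 = -36 - 32 = -68
Since det(O) ≠ 0, rank(O) = 2 and the system is completely observable.

-68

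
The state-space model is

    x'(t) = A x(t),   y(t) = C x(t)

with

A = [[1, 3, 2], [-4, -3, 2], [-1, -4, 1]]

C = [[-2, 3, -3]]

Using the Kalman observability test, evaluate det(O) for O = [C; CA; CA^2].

CA = [[-11, -3, -1]]
CA^2 = [[2, -20, -29]]
Observability matrix O = [C; CA; CA^2] = [[-2, 3, -3], [-11, -3, -1], [2, -20, -29]]
Expanding along the first row, det(O) = (-2)·((-3)·(-29) - (-1)·(-20)) - 3·((-11)·(-29) - (-1)·2) + (-3)·((-11)·(-20) - (-3)·2) = (-2)·67 - 3·321 + (-3)·226 = -1775
Since det(O) ≠ 0, rank(O) = 3 and the system is completely observable.

-1775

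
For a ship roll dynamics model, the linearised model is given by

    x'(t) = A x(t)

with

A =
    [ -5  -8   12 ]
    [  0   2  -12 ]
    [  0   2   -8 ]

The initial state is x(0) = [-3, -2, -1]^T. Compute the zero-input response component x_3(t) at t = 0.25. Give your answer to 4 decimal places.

det(sI - A) = s^3 - (tr A)s^2 + (M11 + M22 + M33)s - det A, where Mii is the 2×2 principal minor of A obtained by deleting row i and column i.
tr A = (-5) + 2 + (-8) = -11; M11 = 2·(-8) - (-12)·2 = -16 - (-24) = 8; M22 = (-5)·(-8) - 12·0 = 40 - 0 = 40; M33 = (-5)·2 - (-8)·0 = -10 - 0 = -10; sum of minors = 38.
det A = (-5)·(2·(-8) - (-12)·2) - (-8)·(0·(-8) - (-12)·0) + 12·(0·2 - 2·0) = (-5)·8 - (-8)·0 + 12·0 = -40.
So p(s) = det(sI - A) = s^3 + 11s^2 + 38s + 40.
Rational-root test: any integer root divides 40. Testing small divisors, s = -2 works: p(-2) = -8 + 44 + (-76) + 40 = 0, so (s + 2) is a factor.
Dividing, p(s) = (s + 2)(s^2 + 9s + 20).
Factor s^2 + 9s + 20: two numbers with sum -9 and product 20 are -4 and -5, so s^2 + 9s + 20 = (s + 4)(s + 5).
Hence p(s) = (s + 2) (s + 4) (s + 5), with roots -5, -4, -2.
The eigenvalues -5, -4, -2 are distinct and real, so A is diagonalisable and x(t) = e^{At} x(0) = V diag(e^{λ_i t}) V^{-1} x(0), where the columns of V are the eigenvectors.
λ = -5: A - (-5)I = [[0, -8, 12], [0, 7, -12], [0, 2, -3]]. v must be orthogonal to every row; (row 1) × (row 2) = [12, 0, 0], so take v_1 = [1, 0, 0]^T.
λ = -4: A - (-4)I = [[-1, -8, 12], [0, 6, -12], [0, 2, -4]]. v must be orthogonal to every row; (row 1) × (row 2) = [24, -12, -6], so take v_2 = [4, -2, -1]^T.
λ = -2: A - (-2)I = [[-3, -8, 12], [0, 4, -12], [0, 2, -6]]. v must be orthogonal to every row; (row 1) × (row 2) = [48, -36, -12], so take v_3 = [-4, 3, 1]^T.
V = [v_1 v_2 v_3] = [[1, 4, -4], [0, -2, 3], [0, -1, 1]] has det V = 1, so V^{-1} = adj(V)/det V = [[1, 0, 4], [0, 1, -3], [0, 1, -2]].
Modal coordinates z(0) = V^{-1} x(0): 1·(-3) + 0·(-2) + 4·(-1) = -7; 0·(-3) + 1·(-2) + (-3)·(-1) = 1; 0·(-3) + 1·(-2) + (-2)·(-1) = 0; so z(0) = [-7, 1, 0]^T.
x_3(t) = Σ_i (v_i)_3 · z_i(0) · e^{λ_i t} (row 3 of V times the modal terms).
x_3(0.25) = 0·(-7)·e^{-5·0.25} + (-1)·1·e^{-4·0.25} + 1·0·e^{-2·0.25} = 0·0.286505 + (-1)·0.367879 + 0·0.606531 = -0.3679.

-0.3679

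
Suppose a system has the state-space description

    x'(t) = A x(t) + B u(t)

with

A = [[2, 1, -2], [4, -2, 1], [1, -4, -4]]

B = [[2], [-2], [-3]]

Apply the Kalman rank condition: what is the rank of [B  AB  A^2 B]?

3

AB = [[8], [9], [22]]
A^2B = [[-19], [36], [-116]]
Controllability matrix C = [B  AB  A^2B] = [[2, 8, -19], [-2, 9, 36], [-3, 22, -116]]
det(C) = 2·(9·(-116) - 36·22) - 8·((-2)·(-116) - 36·(-3)) + (-19)·((-2)·22 - 9·(-3)) = 2·(-1836) - 8·340 + (-19)·(-17) = -6069 ≠ 0, so rank(C) = 3.
rank(C) = 3 = n, so the pair (A, B) is completely controllable.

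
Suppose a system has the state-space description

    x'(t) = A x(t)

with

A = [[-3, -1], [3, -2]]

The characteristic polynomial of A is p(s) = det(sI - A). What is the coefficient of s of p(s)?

5

For a 2×2 matrix, det(sI - A) = s^2 - (tr A)s + det A.
tr A = -5, det A = 9.
So p(s) = s^2 + 5s + 9.
The coefficient of s is 5.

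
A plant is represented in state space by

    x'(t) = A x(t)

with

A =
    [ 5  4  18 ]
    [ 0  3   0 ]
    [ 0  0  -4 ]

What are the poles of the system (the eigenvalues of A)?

-4, 3, 5

det(sI - A) = s^3 - (tr A)s^2 + (M11 + M22 + M33)s - det A, where Mii is the 2×2 principal minor of A obtained by deleting row i and column i.
tr A = 5 + 3 + (-4) = 4; M11 = 3·(-4) - 0·0 = -12 - 0 = -12; M22 = 5·(-4) - 18·0 = -20 - 0 = -20; M33 = 5·3 - 4·0 = 15 - 0 = 15; sum of minors = -17.
det A = 5·(3·(-4) - 0·0) - 4·(0·(-4) - 0·0) + 18·(0·0 - 3·0) = 5·(-12) - 4·0 + 18·0 = -60.
So p(s) = det(sI - A) = s^3 - 4s^2 - 17s + 60.
Rational-root test: any integer root divides 60. Testing small divisors, s = 3 works: p(3) = 27 + (-36) + (-51) + 60 = 0, so (s - 3) is a factor.
Dividing, p(s) = (s - 3)(s^2 - s - 20).
Factor s^2 - s - 20: two numbers with sum 1 and product -20 are 5 and -4, so s^2 - s - 20 = (s - 5)(s + 4).
Hence p(s) = (s - 5) (s - 3) (s + 4), with roots -4, 3, 5.
At least one eigenvalue has non-negative real part, so the system is not asymptotically stable.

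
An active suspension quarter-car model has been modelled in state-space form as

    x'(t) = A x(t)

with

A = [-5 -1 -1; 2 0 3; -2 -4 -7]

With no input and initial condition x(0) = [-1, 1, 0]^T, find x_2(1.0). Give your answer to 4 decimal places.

0.0813

det(sI - A) = s^3 - (tr A)s^2 + (M11 + M22 + M33)s - det A, where Mii is the 2×2 principal minor of A obtained by deleting row i and column i.
tr A = (-5) + 0 + (-7) = -12; M11 = 0·(-7) - 3·(-4) = 0 - (-12) = 12; M22 = (-5)·(-7) - (-1)·(-2) = 35 - 2 = 33; M33 = (-5)·0 - (-1)·2 = 0 - (-2) = 2; sum of minors = 47.
det A = (-5)·(0·(-7) - 3·(-4)) - (-1)·(2·(-7) - 3·(-2)) + (-1)·(2·(-4) - 0·(-2)) = (-5)·12 - (-1)·(-8) + (-1)·(-8) = -60.
So p(s) = det(sI - A) = s^3 + 12s^2 + 47s + 60.
Rational-root test: any integer root divides 60. Testing small divisors, s = -3 works: p(-3) = -27 + 108 + (-141) + 60 = 0, so (s + 3) is a factor.
Dividing, p(s) = (s + 3)(s^2 + 9s + 20).
Factor s^2 + 9s + 20: two numbers with sum -9 and product 20 are -4 and -5, so s^2 + 9s + 20 = (s + 4)(s + 5).
Hence p(s) = (s + 3) (s + 4) (s + 5), with roots -5, -4, -3.
The eigenvalues -5, -4, -3 are distinct and real, so A is diagonalisable and x(t) = e^{At} x(0) = V diag(e^{λ_i t}) V^{-1} x(0), where the columns of V are the eigenvectors.
λ = -5: A - (-5)I = [[0, -1, -1], [2, 5, 3], [-2, -4, -2]]. v must be orthogonal to every row; (row 1) × (row 2) = [2, -2, 2], so take v_1 = [-1, 1, -1]^T.
λ = -4: A - (-4)I = [[-1, -1, -1], [2, 4, 3], [-2, -4, -3]]. v must be orthogonal to every row; (row 1) × (row 2) = [1, 1, -2], so take v_2 = [1, 1, -2]^T.
λ = -3: A - (-3)I = [[-2, -1, -1], [2, 3, 3], [-2, -4, -4]]. v must be orthogonal to every row; (row 1) × (row 2) = [0, 4, -4], so take v_3 = [0, -1, 1]^T.
V = [v_1 v_2 v_3] = [[-1, 1, 0], [1, 1, -1], [-1, -2, 1]] has det V = 1, so V^{-1} = adj(V)/det V = [[-1, -1, -1], [0, -1, -1], [-1, -3, -2]].
Modal coordinates z(0) = V^{-1} x(0): (-1)·(-1) + (-1)·1 + (-1)·0 = 0; 0·(-1) + (-1)·1 + (-1)·0 = -1; (-1)·(-1) + (-3)·1 + (-2)·0 = -2; so z(0) = [0, -1, -2]^T.
x_2(t) = Σ_i (v_i)_2 · z_i(0) · e^{λ_i t} (row 2 of V times the modal terms).
x_2(1.0) = 1·0·e^{-5·1.0} + 1·(-1)·e^{-4·1.0} + (-1)·(-2)·e^{-3·1.0} = 0·0.006738 + (-1)·0.018316 + 2·0.049787 = 0.0813.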